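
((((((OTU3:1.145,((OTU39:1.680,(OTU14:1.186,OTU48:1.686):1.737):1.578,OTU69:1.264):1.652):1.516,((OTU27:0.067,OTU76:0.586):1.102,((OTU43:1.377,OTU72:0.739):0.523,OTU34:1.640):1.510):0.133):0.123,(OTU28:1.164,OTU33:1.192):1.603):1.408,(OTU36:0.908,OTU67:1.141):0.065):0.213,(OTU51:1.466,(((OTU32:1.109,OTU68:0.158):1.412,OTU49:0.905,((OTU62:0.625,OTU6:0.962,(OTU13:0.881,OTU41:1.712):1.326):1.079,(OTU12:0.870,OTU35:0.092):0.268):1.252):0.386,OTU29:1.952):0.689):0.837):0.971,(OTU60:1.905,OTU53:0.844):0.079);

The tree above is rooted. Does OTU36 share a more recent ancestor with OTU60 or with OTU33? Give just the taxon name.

The MRCA of OTU36 and OTU33 subtends ((((OTU3,((OTU39,(OTU14,OTU48)),OTU69)),((OTU27,OTU76),((OTU43,OTU72),OTU34))),(OTU28,OTU33)),(OTU36,OTU67)) (14 taxa).
The MRCA of OTU36 and OTU60 is the root, subtending the entire tree (27 taxa).
The first is nested inside the second, so OTU36 shares a more recent common ancestor with OTU33.

OTU33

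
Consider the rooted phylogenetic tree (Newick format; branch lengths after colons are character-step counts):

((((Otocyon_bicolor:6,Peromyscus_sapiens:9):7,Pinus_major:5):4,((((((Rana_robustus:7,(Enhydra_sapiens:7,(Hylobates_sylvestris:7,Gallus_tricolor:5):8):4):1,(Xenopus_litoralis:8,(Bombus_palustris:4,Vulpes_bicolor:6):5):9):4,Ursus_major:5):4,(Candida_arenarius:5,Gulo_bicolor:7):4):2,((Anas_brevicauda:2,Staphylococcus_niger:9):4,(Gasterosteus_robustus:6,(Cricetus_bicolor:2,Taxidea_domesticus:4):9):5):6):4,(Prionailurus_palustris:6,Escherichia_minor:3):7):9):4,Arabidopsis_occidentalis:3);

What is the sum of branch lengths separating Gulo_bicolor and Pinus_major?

35

The path runs Gulo_bicolor → … → MRCA → … → Pinus_major; the MRCA is the node subtending (((Otocyon_bicolor,Peromyscus_sapiens),Pinus_major),((((((Rana_robustus,(Enhydra_sapiens,(Hylobates_sylvestris,Gallus_tricolor))),(Xenopus_litoralis,(Bombus_palustris,Vulpes_bicolor))),Ursus_major),(Candida_arenarius,Gulo_bicolor)),((Anas_brevicauda,Staphylococcus_niger),(Gasterosteus_robustus,(Cricetus_bicolor,Taxidea_domesticus)))),(Prionailurus_palustris,Escherichia_minor))).
Branch lengths along that path: 7 + 4 + 2 + 4 + 9 + 4 + 5 = 35.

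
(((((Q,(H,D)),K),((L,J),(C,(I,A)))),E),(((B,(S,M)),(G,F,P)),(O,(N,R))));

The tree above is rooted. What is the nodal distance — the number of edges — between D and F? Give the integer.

The MRCA of D and F is the root of the tree.
From D up to that node: 6 branches. From F up to the same node: 4 branches. Total: 6 + 4 = 10.

10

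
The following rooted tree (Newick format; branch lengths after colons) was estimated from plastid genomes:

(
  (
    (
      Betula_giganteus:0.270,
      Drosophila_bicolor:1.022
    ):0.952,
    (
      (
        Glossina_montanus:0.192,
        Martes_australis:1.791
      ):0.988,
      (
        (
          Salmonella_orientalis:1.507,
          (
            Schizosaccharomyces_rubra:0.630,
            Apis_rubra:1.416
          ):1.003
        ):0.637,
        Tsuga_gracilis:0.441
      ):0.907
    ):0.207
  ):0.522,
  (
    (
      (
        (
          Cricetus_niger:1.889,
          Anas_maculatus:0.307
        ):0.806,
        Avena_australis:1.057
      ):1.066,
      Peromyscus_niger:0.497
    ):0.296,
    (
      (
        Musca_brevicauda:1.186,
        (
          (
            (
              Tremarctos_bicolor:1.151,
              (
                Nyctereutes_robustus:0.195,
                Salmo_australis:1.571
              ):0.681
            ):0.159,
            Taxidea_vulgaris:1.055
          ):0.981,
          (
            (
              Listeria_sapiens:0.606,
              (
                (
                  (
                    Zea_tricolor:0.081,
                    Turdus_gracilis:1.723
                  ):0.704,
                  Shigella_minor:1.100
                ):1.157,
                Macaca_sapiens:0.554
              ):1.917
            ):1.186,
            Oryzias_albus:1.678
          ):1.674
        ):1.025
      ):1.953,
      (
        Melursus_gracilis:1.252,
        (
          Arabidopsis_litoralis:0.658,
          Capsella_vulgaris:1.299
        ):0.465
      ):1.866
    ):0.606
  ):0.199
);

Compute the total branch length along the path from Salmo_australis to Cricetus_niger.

The path runs Salmo_australis → … → MRCA → … → Cricetus_niger; the MRCA is the node subtending ((((Cricetus_niger,Anas_maculatus),Avena_australis),Peromyscus_niger),((Musca_brevicauda,(((Tremarctos_bicolor,(Nyctereutes_robustus,Salmo_australis)),Taxidea_vulgaris),((Listeria_sapiens,(((Zea_tricolor,Turdus_gracilis),Shigella_minor),Macaca_sapiens)),Oryzias_albus))),(Melursus_gracilis,(Arabidopsis_litoralis,Capsella_vulgaris)))).
Branch lengths along that path: 1.571 + 0.681 + 0.159 + 0.981 + 1.025 + 1.953 + 0.606 + 0.296 + 1.066 + 0.806 + 1.889 = 11.033.

11.033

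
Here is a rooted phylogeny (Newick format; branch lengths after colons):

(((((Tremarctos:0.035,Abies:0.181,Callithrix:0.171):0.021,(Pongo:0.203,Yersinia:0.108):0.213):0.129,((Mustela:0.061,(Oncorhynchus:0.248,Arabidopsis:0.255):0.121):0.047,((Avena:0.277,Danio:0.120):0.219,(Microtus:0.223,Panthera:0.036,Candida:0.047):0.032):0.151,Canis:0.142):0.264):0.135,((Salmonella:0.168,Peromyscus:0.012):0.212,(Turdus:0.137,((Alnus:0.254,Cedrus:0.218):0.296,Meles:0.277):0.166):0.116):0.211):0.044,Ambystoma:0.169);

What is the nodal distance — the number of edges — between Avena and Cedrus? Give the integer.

The MRCA of Avena and Cedrus is the node subtending ((((Tremarctos,Abies,Callithrix),(Pongo,Yersinia)),((Mustela,(Oncorhynchus,Arabidopsis)),((Avena,Danio),(Microtus,Panthera,Candida)),Canis)),((Salmonella,Peromyscus),(Turdus,((Alnus,Cedrus),Meles)))).
From Avena up to that node: 5 branches. From Cedrus up to the same node: 5 branches. Total: 5 + 5 = 10.

10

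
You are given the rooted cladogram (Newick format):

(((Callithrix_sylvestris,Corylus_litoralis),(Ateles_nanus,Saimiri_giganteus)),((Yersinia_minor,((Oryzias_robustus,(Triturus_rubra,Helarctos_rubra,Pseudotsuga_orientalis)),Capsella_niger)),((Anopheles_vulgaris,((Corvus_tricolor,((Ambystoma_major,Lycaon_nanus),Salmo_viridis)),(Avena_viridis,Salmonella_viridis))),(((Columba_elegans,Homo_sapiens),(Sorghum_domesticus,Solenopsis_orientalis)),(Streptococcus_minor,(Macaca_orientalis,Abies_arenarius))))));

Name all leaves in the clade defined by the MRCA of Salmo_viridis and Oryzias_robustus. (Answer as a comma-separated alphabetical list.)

Abies_arenarius, Ambystoma_major, Anopheles_vulgaris, Avena_viridis, Capsella_niger, Columba_elegans, Corvus_tricolor, Helarctos_rubra, Homo_sapiens, Lycaon_nanus, Macaca_orientalis, Oryzias_robustus, Pseudotsuga_orientalis, Salmo_viridis, Salmonella_viridis, Solenopsis_orientalis, Sorghum_domesticus, Streptococcus_minor, Triturus_rubra, Yersinia_minor

Tracing Salmo_viridis: it sits inside ((Ambystoma_major,Lycaon_nanus),Salmo_viridis).
Tracing Oryzias_robustus: it sits inside (Oryzias_robustus,(Triturus_rubra,Helarctos_rubra,Pseudotsuga_orientalis)).
The smallest clade enclosing both is ((Yersinia_minor,((Oryzias_robustus,(Triturus_rubra,Helarctos_rubra,Pseudotsuga_orientalis)),Capsella_niger)),((Anopheles_vulgaris,((Corvus_tricolor,((Ambystoma_major,Lycaon_nanus),Salmo_viridis)),(Avena_viridis,Salmonella_viridis))),(((Columba_elegans,Homo_sapiens),(Sorghum_domesticus,Solenopsis_orientalis)),(Streptococcus_minor,(Macaca_orientalis,Abies_arenarius))))); the answer is its 20 terminal taxa in alphabetical order.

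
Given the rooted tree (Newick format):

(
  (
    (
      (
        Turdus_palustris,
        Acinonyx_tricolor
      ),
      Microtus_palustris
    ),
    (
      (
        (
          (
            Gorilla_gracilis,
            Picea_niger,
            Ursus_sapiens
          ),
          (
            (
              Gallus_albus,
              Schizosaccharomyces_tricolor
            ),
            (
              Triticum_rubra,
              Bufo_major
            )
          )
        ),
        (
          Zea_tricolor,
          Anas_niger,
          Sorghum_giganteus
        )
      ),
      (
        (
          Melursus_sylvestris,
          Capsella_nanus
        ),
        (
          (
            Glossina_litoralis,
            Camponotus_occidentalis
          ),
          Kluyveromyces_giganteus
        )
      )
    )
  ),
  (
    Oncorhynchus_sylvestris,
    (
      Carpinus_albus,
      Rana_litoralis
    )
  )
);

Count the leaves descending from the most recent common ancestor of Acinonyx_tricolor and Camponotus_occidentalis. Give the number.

The MRCA of Acinonyx_tricolor and Camponotus_occidentalis is the node subtending (((Turdus_palustris,Acinonyx_tricolor),Microtus_palustris),((((Gorilla_gracilis,Picea_niger,Ursus_sapiens),((Gallus_albus,Schizosaccharomyces_tricolor),(Triticum_rubra,Bufo_major))),(Zea_tricolor,Anas_niger,Sorghum_giganteus)),((Melursus_sylvestris,Capsella_nanus),((Glossina_litoralis,Camponotus_occidentalis),Kluyveromyces_giganteus)))).
That clade contains 18 terminal taxa: Acinonyx_tricolor, Anas_niger, Bufo_major, Camponotus_occidentalis, Capsella_nanus, Gallus_albus, Glossina_litoralis, Gorilla_gracilis, Kluyveromyces_giganteus, Melursus_sylvestris, Microtus_palustris, Picea_niger, Schizosaccharomyces_tricolor, Sorghum_giganteus, Triticum_rubra, Turdus_palustris, Ursus_sapiens, Zea_tricolor.

18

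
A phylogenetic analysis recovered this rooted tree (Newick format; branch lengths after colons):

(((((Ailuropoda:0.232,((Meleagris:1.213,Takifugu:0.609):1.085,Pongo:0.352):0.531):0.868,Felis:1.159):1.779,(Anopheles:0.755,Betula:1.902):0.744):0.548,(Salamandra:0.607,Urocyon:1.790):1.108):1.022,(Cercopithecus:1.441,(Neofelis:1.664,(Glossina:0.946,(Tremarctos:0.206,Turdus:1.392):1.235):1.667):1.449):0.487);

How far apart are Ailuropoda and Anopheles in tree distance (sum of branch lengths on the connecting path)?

The path runs Ailuropoda → … → MRCA → … → Anopheles; the MRCA is the node subtending (((Ailuropoda,((Meleagris,Takifugu),Pongo)),Felis),(Anopheles,Betula)).
Branch lengths along that path: 0.232 + 0.868 + 1.779 + 0.744 + 0.755 = 4.378.

4.378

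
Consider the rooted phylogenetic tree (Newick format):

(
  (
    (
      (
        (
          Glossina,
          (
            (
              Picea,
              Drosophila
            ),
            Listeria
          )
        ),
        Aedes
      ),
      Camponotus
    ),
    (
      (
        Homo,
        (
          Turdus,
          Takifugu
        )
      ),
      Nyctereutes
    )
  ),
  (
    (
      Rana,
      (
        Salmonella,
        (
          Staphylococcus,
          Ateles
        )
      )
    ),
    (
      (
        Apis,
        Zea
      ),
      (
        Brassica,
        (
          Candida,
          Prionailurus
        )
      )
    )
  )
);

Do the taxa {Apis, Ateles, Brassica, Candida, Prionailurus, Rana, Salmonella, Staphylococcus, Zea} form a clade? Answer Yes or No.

Yes

The most recent common ancestor of these taxa subtends ((Rana,(Salmonella,(Staphylococcus,Ateles))),((Apis,Zea),(Brassica,(Candida,Prionailurus)))).
That clade has exactly 9 tips — every listed taxon and nothing else — so the group is monophyletic.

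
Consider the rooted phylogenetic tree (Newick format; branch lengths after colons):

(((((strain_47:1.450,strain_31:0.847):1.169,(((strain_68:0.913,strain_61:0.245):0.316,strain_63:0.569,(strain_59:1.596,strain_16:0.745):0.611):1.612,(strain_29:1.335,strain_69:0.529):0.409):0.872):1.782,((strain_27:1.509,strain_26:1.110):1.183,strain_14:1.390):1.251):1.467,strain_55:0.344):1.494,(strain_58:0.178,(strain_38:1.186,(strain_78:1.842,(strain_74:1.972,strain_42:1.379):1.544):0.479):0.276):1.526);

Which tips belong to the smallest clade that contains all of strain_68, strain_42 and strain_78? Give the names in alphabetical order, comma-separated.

Tracing strain_68: it sits inside (strain_68,strain_61).
Tracing strain_42: it sits inside (strain_74,strain_42).
Tracing strain_78: it sits inside (strain_78,(strain_74,strain_42)).
The smallest clade enclosing all 3 is the whole tree (their MRCA is the root), so the answer is all 18 tips in alphabetical order.

strain_14, strain_16, strain_26, strain_27, strain_29, strain_31, strain_38, strain_42, strain_47, strain_55, strain_58, strain_59, strain_61, strain_63, strain_68, strain_69, strain_74, strain_78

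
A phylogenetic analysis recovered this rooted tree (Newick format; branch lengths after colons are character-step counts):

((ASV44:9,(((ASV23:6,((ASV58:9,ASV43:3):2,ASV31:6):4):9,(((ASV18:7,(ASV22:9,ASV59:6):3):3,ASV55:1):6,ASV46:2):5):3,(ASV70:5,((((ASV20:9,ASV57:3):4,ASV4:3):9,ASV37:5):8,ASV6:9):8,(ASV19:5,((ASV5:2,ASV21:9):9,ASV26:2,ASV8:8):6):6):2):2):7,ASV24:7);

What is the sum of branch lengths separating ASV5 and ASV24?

The path runs ASV5 → … → MRCA → … → ASV24; the MRCA is the root of the tree.
Branch lengths along that path: 2 + 9 + 6 + 6 + 2 + 2 + 7 + 7 = 41.

41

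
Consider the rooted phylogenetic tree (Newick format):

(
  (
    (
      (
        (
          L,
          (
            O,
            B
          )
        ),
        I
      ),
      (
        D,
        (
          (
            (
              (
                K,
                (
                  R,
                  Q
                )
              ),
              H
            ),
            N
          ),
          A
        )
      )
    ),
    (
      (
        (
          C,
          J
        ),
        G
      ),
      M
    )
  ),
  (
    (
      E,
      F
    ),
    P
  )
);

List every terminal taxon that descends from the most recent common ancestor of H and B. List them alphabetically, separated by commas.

A, B, D, H, I, K, L, N, O, Q, R

Tracing H: it sits inside ((K,(R,Q)),H).
Tracing B: it sits inside (O,B).
The smallest clade enclosing both is (((L,(O,B)),I),(D,((((K,(R,Q)),H),N),A))); the answer is its 11 terminal taxa in alphabetical order.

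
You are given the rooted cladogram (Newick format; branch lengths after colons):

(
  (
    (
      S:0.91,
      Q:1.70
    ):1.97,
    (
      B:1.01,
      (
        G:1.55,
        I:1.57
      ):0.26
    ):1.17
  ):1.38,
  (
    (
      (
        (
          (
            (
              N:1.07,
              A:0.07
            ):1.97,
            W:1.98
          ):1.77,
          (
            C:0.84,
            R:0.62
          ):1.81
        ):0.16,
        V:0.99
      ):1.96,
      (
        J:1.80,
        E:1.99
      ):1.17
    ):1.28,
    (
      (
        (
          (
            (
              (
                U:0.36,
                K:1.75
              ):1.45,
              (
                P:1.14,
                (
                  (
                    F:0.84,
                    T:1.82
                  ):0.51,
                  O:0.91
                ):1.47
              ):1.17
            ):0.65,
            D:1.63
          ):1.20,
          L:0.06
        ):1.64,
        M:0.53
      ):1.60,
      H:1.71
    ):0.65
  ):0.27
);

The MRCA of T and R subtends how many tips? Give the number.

18

The MRCA of T and R is the node subtending ((((((N,A),W),(C,R)),V),(J,E)),((((((U,K),(P,((F,T),O))),D),L),M),H)).
That clade contains 18 terminal taxa: A, C, D, E, F, H, J, K, L, M, N, O, P, R, T, U, V, W.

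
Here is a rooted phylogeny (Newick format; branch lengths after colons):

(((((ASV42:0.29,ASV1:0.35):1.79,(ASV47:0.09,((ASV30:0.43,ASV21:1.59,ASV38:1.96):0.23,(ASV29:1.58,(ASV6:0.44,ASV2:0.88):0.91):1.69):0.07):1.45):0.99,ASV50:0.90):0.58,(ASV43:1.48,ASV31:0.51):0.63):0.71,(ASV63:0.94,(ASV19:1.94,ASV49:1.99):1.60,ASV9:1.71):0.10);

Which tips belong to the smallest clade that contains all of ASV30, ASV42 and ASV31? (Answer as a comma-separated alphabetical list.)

ASV1, ASV2, ASV21, ASV29, ASV30, ASV31, ASV38, ASV42, ASV43, ASV47, ASV50, ASV6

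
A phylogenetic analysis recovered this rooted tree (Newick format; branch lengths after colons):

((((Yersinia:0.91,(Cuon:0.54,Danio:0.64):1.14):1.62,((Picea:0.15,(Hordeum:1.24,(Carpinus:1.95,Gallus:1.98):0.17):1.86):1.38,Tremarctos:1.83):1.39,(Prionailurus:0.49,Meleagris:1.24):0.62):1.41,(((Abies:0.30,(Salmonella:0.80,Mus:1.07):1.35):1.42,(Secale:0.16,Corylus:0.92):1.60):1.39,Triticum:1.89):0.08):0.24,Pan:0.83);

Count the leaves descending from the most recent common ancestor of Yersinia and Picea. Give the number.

10

The MRCA of Yersinia and Picea is the node subtending ((Yersinia,(Cuon,Danio)),((Picea,(Hordeum,(Carpinus,Gallus))),Tremarctos),(Prionailurus,Meleagris)).
That clade contains 10 terminal taxa: Carpinus, Cuon, Danio, Gallus, Hordeum, Meleagris, Picea, Prionailurus, Tremarctos, Yersinia.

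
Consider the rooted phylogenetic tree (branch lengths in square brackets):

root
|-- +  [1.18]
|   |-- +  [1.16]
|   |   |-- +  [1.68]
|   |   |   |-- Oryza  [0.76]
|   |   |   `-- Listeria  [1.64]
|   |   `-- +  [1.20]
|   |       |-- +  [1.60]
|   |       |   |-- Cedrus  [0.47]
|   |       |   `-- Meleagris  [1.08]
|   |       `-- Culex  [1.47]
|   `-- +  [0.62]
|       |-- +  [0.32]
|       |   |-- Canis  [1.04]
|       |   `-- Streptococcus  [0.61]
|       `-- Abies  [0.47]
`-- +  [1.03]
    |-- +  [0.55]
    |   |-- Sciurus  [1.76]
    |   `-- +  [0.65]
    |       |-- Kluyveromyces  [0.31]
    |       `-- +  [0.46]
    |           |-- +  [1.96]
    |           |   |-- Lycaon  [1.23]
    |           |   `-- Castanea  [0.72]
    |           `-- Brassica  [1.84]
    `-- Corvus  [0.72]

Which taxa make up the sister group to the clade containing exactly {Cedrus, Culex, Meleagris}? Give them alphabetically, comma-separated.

The clade containing exactly {Cedrus, Culex, Meleagris} attaches to the tree at the node subtending ((Oryza,Listeria),((Cedrus,Meleagris),Culex)).
The other lineage descending from that same node — the sister group — is (Oryza,Listeria); its 2 tips in alphabetical order are the answer.

Listeria, Oryza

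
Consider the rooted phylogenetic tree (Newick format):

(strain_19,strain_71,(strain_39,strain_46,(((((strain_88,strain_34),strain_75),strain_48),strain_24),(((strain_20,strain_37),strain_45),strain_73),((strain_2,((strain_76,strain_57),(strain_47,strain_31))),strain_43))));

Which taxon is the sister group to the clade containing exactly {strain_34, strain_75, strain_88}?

The clade containing exactly {strain_34, strain_75, strain_88} attaches to the tree at the node subtending (((strain_88,strain_34),strain_75),strain_48).
The other lineage descending from that same node — the sister group — is the single tip strain_48.

strain_48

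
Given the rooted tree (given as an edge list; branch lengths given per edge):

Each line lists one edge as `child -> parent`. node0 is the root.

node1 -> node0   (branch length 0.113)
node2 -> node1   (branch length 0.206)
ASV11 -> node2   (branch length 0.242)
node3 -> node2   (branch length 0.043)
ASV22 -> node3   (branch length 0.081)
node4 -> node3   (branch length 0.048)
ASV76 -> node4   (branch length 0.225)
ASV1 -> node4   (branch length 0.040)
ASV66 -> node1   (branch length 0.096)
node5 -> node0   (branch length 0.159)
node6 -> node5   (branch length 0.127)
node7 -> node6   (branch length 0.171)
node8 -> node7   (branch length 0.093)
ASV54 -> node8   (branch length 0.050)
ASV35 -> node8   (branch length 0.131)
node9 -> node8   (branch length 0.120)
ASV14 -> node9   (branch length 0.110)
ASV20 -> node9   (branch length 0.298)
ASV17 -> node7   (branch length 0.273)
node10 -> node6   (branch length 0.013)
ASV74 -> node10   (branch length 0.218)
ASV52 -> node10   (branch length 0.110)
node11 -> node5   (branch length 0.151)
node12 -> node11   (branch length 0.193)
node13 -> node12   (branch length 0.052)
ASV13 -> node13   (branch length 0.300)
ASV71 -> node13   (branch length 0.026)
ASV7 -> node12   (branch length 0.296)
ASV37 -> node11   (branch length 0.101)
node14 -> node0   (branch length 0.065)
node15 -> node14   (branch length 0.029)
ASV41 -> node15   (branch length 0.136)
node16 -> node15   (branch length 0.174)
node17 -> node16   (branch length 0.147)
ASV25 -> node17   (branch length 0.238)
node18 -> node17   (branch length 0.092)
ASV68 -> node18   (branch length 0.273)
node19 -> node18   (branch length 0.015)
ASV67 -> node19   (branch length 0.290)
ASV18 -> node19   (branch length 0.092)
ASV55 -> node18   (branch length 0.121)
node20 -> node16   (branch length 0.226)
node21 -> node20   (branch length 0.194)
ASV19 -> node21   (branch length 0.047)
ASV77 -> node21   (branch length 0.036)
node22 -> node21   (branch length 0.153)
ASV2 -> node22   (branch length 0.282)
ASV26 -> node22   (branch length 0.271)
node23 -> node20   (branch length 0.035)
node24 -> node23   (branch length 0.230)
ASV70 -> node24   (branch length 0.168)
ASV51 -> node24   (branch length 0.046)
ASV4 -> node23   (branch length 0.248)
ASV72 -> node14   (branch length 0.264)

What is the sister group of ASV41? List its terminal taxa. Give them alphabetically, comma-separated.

ASV18, ASV19, ASV2, ASV25, ASV26, ASV4, ASV51, ASV55, ASV67, ASV68, ASV70, ASV77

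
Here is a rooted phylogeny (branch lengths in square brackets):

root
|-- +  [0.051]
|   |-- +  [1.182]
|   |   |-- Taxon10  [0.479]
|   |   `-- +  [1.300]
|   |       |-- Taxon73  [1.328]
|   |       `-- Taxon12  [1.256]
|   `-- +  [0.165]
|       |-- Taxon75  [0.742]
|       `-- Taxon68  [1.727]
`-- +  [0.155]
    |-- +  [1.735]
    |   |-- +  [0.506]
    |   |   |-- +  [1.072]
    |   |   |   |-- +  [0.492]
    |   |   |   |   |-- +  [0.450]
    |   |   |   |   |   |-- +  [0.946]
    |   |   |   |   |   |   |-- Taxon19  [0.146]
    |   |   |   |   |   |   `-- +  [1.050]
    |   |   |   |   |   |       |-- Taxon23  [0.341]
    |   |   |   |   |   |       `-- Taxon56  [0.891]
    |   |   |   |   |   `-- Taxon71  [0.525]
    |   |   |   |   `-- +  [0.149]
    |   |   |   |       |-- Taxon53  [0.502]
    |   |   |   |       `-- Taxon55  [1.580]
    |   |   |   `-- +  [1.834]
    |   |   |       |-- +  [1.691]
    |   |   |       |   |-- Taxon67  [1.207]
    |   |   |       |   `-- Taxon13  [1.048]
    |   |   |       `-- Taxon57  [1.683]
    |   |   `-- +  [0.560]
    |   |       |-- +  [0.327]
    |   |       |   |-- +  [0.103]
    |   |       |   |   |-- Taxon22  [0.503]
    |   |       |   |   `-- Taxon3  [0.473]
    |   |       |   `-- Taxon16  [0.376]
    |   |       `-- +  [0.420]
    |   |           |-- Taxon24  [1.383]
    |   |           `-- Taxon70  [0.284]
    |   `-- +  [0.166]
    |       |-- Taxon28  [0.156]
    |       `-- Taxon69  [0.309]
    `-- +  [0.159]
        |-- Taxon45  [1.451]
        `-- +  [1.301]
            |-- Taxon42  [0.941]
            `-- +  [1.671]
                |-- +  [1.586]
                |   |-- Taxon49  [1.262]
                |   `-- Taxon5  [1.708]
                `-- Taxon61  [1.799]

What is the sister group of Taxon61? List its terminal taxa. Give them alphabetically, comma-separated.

Taxon61 attaches to the tree at the node subtending ((Taxon49,Taxon5),Taxon61).
The other lineage descending from that same node — the sister group — is (Taxon49,Taxon5); its 2 tips in alphabetical order are the answer.

Taxon49, Taxon5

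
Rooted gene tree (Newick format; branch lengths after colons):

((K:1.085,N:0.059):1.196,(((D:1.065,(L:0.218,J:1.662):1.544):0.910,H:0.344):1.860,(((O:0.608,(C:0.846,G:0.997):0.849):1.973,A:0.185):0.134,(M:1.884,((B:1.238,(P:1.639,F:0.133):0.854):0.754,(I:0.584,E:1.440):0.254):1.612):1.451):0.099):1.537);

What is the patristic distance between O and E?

The path runs O → … → MRCA → … → E; the MRCA is the node subtending (((O,(C,G)),A),(M,((B,(P,F)),(I,E)))).
Branch lengths along that path: 0.608 + 1.973 + 0.134 + 1.451 + 1.612 + 0.254 + 1.440 = 7.472.

7.472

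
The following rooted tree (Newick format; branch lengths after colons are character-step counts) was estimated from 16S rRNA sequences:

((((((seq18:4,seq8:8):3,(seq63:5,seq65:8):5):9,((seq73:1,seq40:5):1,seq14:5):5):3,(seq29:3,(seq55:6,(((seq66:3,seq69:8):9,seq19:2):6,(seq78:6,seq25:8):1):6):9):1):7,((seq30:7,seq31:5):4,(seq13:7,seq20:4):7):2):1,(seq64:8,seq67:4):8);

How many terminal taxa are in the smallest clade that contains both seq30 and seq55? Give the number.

18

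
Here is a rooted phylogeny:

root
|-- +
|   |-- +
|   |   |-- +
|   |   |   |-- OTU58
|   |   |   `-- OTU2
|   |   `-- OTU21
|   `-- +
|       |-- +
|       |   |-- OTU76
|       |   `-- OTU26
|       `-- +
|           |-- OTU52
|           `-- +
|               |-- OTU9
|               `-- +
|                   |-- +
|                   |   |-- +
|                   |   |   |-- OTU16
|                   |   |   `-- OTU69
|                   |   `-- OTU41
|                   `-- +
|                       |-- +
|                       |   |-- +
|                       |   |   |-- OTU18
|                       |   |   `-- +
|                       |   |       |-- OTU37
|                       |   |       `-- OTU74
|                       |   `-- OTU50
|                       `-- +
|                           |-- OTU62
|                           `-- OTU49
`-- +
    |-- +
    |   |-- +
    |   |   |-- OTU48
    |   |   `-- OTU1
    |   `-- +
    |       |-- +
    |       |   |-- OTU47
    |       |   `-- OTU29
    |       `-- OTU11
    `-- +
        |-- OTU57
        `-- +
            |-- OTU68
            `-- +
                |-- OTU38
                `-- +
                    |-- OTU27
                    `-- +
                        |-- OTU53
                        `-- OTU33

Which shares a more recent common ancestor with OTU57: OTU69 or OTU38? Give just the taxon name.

OTU38

The MRCA of OTU57 and OTU38 subtends (OTU57,(OTU68,(OTU38,(OTU27,(OTU53,OTU33))))) (6 taxa).
The MRCA of OTU57 and OTU69 is the root, subtending the entire tree (27 taxa).
The first is nested inside the second, so OTU57 shares a more recent common ancestor with OTU38.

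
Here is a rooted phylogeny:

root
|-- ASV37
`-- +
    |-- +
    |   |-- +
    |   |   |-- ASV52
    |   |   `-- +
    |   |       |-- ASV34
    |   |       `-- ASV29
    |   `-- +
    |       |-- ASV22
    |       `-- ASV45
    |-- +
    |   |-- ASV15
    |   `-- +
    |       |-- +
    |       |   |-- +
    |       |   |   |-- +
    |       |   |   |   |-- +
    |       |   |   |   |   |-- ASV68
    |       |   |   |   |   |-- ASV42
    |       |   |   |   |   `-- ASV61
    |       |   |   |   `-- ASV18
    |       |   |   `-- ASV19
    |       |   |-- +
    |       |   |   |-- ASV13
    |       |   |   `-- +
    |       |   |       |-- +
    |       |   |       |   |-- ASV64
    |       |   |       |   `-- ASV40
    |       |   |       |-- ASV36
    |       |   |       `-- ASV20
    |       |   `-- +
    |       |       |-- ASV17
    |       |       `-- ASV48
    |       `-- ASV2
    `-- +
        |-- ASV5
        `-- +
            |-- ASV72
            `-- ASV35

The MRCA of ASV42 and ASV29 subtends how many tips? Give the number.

22

The MRCA of ASV42 and ASV29 is the node subtending (((ASV52,(ASV34,ASV29)),(ASV22,ASV45)),(ASV15,(((((ASV68,ASV42,ASV61),ASV18),ASV19),(ASV13,((ASV64,ASV40),ASV36,ASV20)),(ASV17,ASV48)),ASV2)),(ASV5,(ASV72,ASV35))).
That clade contains 22 terminal taxa: ASV13, ASV15, ASV17, ASV18, ASV19, ASV2, ASV20, ASV22, ASV29, ASV34, ASV35, ASV36, ASV40, ASV42, ASV45, ASV48, ASV5, ASV52, ASV61, ASV64, ASV68, ASV72.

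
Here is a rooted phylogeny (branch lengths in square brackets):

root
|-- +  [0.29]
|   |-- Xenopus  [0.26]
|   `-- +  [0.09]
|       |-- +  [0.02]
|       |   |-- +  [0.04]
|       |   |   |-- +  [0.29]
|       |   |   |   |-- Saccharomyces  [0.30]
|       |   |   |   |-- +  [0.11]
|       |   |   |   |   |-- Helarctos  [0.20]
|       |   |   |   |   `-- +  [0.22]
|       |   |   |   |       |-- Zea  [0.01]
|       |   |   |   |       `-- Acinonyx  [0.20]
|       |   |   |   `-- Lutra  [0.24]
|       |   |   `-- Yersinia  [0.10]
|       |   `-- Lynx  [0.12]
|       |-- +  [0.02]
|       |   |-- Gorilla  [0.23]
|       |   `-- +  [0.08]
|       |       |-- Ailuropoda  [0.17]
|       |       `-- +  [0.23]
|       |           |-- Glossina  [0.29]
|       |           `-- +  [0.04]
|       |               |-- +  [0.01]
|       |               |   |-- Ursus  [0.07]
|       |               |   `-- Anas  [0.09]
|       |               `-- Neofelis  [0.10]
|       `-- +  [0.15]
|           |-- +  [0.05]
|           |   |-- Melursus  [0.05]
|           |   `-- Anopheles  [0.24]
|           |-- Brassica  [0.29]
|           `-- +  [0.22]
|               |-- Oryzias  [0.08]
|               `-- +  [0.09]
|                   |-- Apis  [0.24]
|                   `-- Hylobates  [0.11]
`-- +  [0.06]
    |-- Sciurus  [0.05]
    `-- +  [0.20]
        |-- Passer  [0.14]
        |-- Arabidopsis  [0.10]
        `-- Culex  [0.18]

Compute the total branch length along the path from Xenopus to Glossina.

0.97

The path runs Xenopus → … → MRCA → … → Glossina; the MRCA is the node subtending (Xenopus,((((Saccharomyces,(Helarctos,(Zea,Acinonyx)),Lutra),Yersinia),Lynx),(Gorilla,(Ailuropoda,(Glossina,((Ursus,Anas),Neofelis)))),((Melursus,Anopheles),Brassica,(Oryzias,(Apis,Hylobates))))).
Branch lengths along that path: 0.26 + 0.09 + 0.02 + 0.08 + 0.23 + 0.29 = 0.97.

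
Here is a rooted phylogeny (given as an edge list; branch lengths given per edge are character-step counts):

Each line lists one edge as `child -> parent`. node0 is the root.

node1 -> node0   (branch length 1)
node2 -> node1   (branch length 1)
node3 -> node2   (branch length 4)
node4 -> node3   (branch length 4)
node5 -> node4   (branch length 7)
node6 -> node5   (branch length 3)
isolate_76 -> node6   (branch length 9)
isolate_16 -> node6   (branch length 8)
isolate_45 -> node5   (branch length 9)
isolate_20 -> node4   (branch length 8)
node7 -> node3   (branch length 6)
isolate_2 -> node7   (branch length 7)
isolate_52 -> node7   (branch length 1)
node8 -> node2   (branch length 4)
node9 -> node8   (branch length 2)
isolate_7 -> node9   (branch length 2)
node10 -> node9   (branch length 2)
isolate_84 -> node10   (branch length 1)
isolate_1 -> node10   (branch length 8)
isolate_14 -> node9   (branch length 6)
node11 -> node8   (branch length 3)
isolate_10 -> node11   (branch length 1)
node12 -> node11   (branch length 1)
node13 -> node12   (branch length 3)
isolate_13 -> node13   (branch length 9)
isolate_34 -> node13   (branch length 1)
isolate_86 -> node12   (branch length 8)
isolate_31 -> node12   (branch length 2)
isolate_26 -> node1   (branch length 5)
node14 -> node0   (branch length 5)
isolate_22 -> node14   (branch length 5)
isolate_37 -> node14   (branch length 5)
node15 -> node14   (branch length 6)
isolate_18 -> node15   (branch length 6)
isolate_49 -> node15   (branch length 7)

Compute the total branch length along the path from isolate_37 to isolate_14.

24

The path runs isolate_37 → … → MRCA → … → isolate_14; the MRCA is the root of the tree.
Branch lengths along that path: 5 + 5 + 1 + 1 + 4 + 2 + 6 = 24.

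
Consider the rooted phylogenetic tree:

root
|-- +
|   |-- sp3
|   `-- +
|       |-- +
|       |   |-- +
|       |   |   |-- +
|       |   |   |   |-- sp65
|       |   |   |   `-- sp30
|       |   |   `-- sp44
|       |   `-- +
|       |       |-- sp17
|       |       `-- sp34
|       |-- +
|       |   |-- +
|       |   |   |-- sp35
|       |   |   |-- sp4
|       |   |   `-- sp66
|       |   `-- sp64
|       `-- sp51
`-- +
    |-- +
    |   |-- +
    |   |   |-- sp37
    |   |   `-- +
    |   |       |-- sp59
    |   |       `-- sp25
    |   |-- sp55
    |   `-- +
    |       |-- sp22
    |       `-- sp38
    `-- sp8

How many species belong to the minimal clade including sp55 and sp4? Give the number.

The MRCA of sp55 and sp4 is the root, so the clade is the entire tree.
That clade contains 18 terminal taxa: sp17, sp22, sp25, sp3, sp30, sp34, sp35, sp37, sp38, sp4, sp44, sp51, sp55, sp59, sp64, sp65, sp66, sp8.

18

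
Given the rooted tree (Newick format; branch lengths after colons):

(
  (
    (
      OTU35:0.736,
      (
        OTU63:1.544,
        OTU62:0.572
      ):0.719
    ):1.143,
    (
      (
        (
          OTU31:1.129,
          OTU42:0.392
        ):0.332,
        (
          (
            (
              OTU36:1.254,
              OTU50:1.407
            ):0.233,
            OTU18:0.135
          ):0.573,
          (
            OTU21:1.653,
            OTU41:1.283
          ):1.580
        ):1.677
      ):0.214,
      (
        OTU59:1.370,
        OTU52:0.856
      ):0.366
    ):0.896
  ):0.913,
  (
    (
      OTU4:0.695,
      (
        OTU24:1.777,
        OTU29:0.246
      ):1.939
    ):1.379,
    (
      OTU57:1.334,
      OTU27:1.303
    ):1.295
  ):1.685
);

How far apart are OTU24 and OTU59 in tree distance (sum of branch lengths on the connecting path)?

The path runs OTU24 → … → MRCA → … → OTU59; the MRCA is the root of the tree.
Branch lengths along that path: 1.777 + 1.939 + 1.379 + 1.685 + 0.913 + 0.896 + 0.366 + 1.370 = 10.325.

10.325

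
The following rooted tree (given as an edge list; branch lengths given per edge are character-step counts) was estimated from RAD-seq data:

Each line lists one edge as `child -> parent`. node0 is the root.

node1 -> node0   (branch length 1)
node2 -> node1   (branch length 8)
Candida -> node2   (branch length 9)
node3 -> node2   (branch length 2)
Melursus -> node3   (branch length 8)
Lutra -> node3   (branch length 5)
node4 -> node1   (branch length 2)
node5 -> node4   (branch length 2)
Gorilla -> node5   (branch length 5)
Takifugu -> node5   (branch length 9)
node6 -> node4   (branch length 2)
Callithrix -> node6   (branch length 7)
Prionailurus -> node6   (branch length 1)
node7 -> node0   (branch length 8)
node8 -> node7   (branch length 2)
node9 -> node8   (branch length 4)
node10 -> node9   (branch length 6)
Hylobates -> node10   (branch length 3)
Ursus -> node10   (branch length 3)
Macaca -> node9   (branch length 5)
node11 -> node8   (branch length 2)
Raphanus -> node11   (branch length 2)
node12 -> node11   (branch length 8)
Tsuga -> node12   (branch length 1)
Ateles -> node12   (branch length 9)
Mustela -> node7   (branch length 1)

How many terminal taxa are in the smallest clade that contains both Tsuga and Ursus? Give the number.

The MRCA of Tsuga and Ursus is the node subtending (((Hylobates,Ursus),Macaca),(Raphanus,(Tsuga,Ateles))).
That clade contains 6 terminal taxa: Ateles, Hylobates, Macaca, Raphanus, Tsuga, Ursus.

6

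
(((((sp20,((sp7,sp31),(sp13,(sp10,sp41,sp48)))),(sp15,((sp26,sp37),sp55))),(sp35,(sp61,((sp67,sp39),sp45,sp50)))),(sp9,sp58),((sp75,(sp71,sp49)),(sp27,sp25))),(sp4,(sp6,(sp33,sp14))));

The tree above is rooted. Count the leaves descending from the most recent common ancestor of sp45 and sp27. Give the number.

The MRCA of sp45 and sp27 is the node subtending ((((sp20,((sp7,sp31),(sp13,(sp10,sp41,sp48)))),(sp15,((sp26,sp37),sp55))),(sp35,(sp61,((sp67,sp39),sp45,sp50)))),(sp9,sp58),((sp75,(sp71,sp49)),(sp27,sp25))).
That clade contains 24 terminal taxa: sp10, sp13, sp15, sp20, sp25, sp26, sp27, sp31, sp35, sp37, sp39, sp41, sp45, sp48, sp49, sp50, sp55, sp58, sp61, sp67, sp7, sp71, sp75, sp9.

24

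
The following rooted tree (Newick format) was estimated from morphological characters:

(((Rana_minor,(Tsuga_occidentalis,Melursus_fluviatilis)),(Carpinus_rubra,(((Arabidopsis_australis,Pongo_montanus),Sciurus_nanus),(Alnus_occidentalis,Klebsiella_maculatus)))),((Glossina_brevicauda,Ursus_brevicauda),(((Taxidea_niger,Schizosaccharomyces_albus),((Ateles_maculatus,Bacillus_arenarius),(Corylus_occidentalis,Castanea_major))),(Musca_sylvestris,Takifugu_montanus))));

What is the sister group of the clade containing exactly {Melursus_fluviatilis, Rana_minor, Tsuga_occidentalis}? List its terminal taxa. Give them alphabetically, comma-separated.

Alnus_occidentalis, Arabidopsis_australis, Carpinus_rubra, Klebsiella_maculatus, Pongo_montanus, Sciurus_nanus

The clade containing exactly {Melursus_fluviatilis, Rana_minor, Tsuga_occidentalis} attaches to the tree at the node subtending ((Rana_minor,(Tsuga_occidentalis,Melursus_fluviatilis)),(Carpinus_rubra,(((Arabidopsis_australis,Pongo_montanus),Sciurus_nanus),(Alnus_occidentalis,Klebsiella_maculatus)))).
The other lineage descending from that same node — the sister group — is (Carpinus_rubra,(((Arabidopsis_australis,Pongo_montanus),Sciurus_nanus),(Alnus_occidentalis,Klebsiella_maculatus))); its 6 tips in alphabetical order are the answer.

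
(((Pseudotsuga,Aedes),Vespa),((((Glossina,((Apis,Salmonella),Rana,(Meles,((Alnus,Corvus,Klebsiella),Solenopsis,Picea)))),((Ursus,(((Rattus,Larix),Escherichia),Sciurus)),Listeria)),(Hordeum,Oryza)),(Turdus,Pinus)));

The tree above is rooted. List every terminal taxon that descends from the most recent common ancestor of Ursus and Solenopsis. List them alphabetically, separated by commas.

Alnus, Apis, Corvus, Escherichia, Glossina, Klebsiella, Larix, Listeria, Meles, Picea, Rana, Rattus, Salmonella, Sciurus, Solenopsis, Ursus

Tracing Ursus: it sits inside (Ursus,(((Rattus,Larix),Escherichia),Sciurus)).
Tracing Solenopsis: it sits inside ((Alnus,Corvus,Klebsiella),Solenopsis,Picea).
The smallest clade enclosing both is ((Glossina,((Apis,Salmonella),Rana,(Meles,((Alnus,Corvus,Klebsiella),Solenopsis,Picea)))),((Ursus,(((Rattus,Larix),Escherichia),Sciurus)),Listeria)); the answer is its 16 terminal taxa in alphabetical order.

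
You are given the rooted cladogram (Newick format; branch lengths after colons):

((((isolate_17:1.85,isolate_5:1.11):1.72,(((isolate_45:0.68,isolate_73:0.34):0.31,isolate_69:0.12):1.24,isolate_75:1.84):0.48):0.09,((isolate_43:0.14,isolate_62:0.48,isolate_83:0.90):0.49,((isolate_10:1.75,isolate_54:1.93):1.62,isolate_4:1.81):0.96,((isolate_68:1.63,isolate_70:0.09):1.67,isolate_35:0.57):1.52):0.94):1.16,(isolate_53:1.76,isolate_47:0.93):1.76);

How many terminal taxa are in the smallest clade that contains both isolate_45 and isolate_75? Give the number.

4

The MRCA of isolate_45 and isolate_75 is the node subtending (((isolate_45,isolate_73),isolate_69),isolate_75).
That clade contains 4 terminal taxa: isolate_45, isolate_69, isolate_73, isolate_75.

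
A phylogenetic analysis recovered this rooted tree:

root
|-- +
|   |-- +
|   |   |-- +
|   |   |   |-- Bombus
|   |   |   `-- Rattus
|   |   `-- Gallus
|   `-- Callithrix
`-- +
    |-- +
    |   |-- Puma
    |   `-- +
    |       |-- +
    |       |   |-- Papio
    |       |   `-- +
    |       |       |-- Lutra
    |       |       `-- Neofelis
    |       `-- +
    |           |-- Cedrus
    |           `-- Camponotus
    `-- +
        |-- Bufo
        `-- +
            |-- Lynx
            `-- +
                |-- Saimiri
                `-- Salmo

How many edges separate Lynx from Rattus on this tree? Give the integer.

The MRCA of Lynx and Rattus is the root of the tree.
From Lynx up to that node: 4 branches. From Rattus up to the same node: 4 branches. Total: 4 + 4 = 8.

8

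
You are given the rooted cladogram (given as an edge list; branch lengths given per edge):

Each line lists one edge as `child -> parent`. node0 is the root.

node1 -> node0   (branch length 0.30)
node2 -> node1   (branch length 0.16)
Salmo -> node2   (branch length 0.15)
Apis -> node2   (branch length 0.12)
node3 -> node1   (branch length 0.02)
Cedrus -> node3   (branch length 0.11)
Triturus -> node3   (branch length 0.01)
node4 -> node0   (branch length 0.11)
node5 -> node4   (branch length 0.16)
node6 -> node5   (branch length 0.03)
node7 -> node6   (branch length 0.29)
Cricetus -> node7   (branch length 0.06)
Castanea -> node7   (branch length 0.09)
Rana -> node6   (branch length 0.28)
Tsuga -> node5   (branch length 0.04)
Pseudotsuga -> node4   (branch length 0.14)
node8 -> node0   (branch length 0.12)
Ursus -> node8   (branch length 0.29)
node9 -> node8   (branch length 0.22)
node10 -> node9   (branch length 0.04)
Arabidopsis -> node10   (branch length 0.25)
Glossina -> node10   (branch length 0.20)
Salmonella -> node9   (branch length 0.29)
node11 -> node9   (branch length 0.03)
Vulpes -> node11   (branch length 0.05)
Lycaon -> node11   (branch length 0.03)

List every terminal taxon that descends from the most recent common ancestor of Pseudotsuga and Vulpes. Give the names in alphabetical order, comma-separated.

Tracing Pseudotsuga: it sits inside ((((Cricetus,Castanea),Rana),Tsuga),Pseudotsuga).
Tracing Vulpes: it sits inside (Vulpes,Lycaon).
The smallest clade enclosing both is the whole tree (their MRCA is the root), so the answer is all 15 tips in alphabetical order.

Apis, Arabidopsis, Castanea, Cedrus, Cricetus, Glossina, Lycaon, Pseudotsuga, Rana, Salmo, Salmonella, Triturus, Tsuga, Ursus, Vulpes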